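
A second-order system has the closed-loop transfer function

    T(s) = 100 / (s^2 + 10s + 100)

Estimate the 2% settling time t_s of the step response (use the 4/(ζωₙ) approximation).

Comparing s^2 + 10s + 100 to s^2 + 2ζωₙs + ωₙ²: ωₙ = 10 rad/s and ζ = 10/(2·10) = 0.5.
ζωₙ = 10/2 = 5, so t_s ≈ 4/(ζωₙ) = 4/5 = 0.8000 s.

t_s ≈ 0.8000 s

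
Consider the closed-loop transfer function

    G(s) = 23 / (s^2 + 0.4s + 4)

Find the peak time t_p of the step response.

Comparing s^2 + 0.4s + 4 to s^2 + 2ζωₙs + ωₙ²: ωₙ = 2 rad/s and ζ = 0.4/(2·2) = 0.1.
ζωₙ = 0.4/2 = 0.2, so ω_d = ωₙ√(1−ζ²) = √(ωₙ² − (ζωₙ)²) = √(4 − 0.2²) = √3.96 ≈ 1.990 rad/s.
t_p = π/ω_d = π/1.990 ≈ 1.579 s.

t_p ≈ 1.579 s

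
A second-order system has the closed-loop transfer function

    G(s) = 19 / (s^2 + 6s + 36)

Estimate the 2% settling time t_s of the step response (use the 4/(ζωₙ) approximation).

Comparing s^2 + 6s + 36 to s^2 + 2ζωₙs + ωₙ²: ωₙ = 6 rad/s and ζ = 6/(2·6) = 0.5.
ζωₙ = 6/2 = 3, so t_s ≈ 4/(ζωₙ) = 4/3 ≈ 1.333 s.

t_s ≈ 1.333 s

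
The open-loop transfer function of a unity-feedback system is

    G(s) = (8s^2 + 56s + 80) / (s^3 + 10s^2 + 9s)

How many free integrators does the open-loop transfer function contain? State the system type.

Factor s from the denominator: s^3 + 10s^2 + 9s = s·(s^2 + 10s + 9).
There is 1 pole at the origin, so the system is Type 1.

Type 1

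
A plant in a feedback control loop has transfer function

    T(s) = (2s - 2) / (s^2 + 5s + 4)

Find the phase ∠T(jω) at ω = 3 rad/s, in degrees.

∠T(j3) ≈ 0°

At s = j3: numerator = -2 + j6, denominator = -5 + j15.
∠T = ∠num − ∠den = 108.43° − (108.43°) = 0°.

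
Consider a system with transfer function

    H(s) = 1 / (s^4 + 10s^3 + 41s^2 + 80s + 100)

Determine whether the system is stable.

stable

The denominator s^4 + 10s^3 + 41s^2 + 80s + 100 factors as (s^2 + 8s + 20)(s^2 + 2s + 5), giving poles at s = -4 ± 2j, -1 ± 2j.
Since all poles lie strictly in the left half-plane, the system is stable.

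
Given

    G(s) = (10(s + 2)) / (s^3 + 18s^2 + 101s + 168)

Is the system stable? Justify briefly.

stable

The denominator s^3 + 18s^2 + 101s + 168 factors as (s + 7)(s + 3)(s + 8), giving poles at s = -7, -3, -8.
Since all poles lie strictly in the left half-plane, the system is stable.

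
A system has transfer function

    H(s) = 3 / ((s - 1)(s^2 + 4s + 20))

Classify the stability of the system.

unstable

The poles can be read from the denominator factors: s = 1, -2 ± 4j.
Since the pole(s) at s = 1 lie in the right half-plane, the system is unstable.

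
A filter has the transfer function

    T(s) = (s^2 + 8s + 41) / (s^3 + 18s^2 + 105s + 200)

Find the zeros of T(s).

Set the numerator to zero: s^2 + 8s + 41 = 0.
Factoring: (s^2 + 8s + 41) = 0.

s = -4 + 5j, -4 - 5j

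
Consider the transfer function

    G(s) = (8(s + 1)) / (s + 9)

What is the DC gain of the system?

G(0) = 8/9 ≈ 0.8889

At s = 0 each factor (s + a) contributes a and each (s^2 + bs + c) contributes c.
G(0) = 8·(1) / ((9)) = 8/9 = 8/9.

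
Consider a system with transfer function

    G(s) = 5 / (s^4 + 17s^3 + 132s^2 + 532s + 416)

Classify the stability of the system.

stable

The denominator s^4 + 17s^3 + 132s^2 + 532s + 416 factors as (s + 1)(s^2 + 8s + 52)(s + 8), giving poles at s = -1, -4 + 6j, -4 - 6j, -8.
Since all poles lie strictly in the left half-plane, the system is stable.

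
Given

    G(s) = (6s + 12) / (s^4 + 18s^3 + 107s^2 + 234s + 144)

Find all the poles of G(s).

s = -1, -8, -6, -3

The poles are the roots of the denominator s^4 + 18s^3 + 107s^2 + 234s + 144 = 0.
Trying s = -1: the polynomial evaluates to 0, so (s + 1) is a factor.
Dividing out leaves s^3 + 17s^2 + 90s + 144 = 0.
This factors further as (s + 8)(s + 6)(s + 3) = 0.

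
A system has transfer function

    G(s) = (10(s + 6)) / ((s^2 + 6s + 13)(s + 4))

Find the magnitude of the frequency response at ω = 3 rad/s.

Substitute s = j3: numerator = 60 + j30, denominator = -38 + j84.
|G(j3)| = |60 + j30| / |-38 + j84| = 67.082 / 92.195 ≈ 0.7276.

|G(j3)| ≈ 0.7276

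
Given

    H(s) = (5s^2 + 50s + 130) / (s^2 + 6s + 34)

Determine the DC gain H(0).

Set s = 0: H(0) = (130) / (34) = 65/17.

H(0) = 65/17 ≈ 3.824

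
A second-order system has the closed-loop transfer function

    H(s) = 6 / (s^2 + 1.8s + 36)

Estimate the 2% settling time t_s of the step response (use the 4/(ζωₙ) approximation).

t_s ≈ 4.444 s

Comparing s^2 + 1.8s + 36 to s^2 + 2ζωₙs + ωₙ²: ωₙ = 6 rad/s and ζ = 1.8/(2·6) = 0.15.
ζωₙ = 1.8/2 = 0.9, so t_s ≈ 4/(ζωₙ) = 4/0.9 ≈ 4.444 s.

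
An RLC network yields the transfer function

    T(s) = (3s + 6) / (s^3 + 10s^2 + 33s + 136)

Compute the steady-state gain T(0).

Set s = 0: T(0) = (6) / (136) = 3/68.

T(0) = 3/68 ≈ 0.04412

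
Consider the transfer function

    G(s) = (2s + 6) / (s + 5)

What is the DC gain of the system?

Set s = 0: G(0) = (6) / (5) = 6/5.

G(0) = 6/5 ≈ 1.200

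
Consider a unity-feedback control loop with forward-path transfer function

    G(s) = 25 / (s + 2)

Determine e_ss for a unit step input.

e_ss = 0.07407

G(s) has no poles at the origin.
This is a Type 0 system. Kp = lim_{s→0} G(s) = 25/2.
e_ss = 1/(1 + Kp) = 1/(1 + 25/2) = 2/27 ≈ 0.07407.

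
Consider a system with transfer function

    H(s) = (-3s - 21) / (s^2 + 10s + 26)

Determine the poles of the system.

s = -5 ± j

The poles are the roots of the denominator s^2 + 10s + 26 = 0.
Using the quadratic formula: s = (-10 ± √(-4))/2 = -5 ± 1j.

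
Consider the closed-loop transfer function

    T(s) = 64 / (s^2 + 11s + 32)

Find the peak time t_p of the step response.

t_p ≈ 2.375 s

Comparing s^2 + 11s + 32 to s^2 + 2ζωₙs + ωₙ²: ωₙ = √32 ≈ 5.657 rad/s and ζ = 11/(2·√32) ≈ 0.9723.
ζωₙ = 11/2 = 5.5, so ω_d = ωₙ√(1−ζ²) = √(ωₙ² − (ζωₙ)²) = √(32 − 5.5²) = √1.75 ≈ 1.323 rad/s.
t_p = π/ω_d = π/1.323 ≈ 2.375 s.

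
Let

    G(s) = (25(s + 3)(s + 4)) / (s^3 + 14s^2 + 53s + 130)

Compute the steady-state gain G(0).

Set s = 0: G(0) = (300) / (130) = 30/13.

G(0) = 30/13 ≈ 2.308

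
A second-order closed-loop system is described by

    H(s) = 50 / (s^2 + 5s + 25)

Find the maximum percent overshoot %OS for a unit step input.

Comparing s^2 + 5s + 25 to s^2 + 2ζωₙs + ωₙ²: ωₙ = 5 rad/s and ζ = 5/(2·5) = 0.5.
%OS = 100·exp(−πζ/√(1−ζ²)) = 100·exp(−π·0.5/√(1−0.5²)) ≈ 16.3%.

%OS ≈ 16.3%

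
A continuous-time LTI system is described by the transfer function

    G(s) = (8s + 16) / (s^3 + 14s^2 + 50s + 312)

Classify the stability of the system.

The denominator s^3 + 14s^2 + 50s + 312 factors as (s + 12)(s^2 + 2s + 26), giving poles at s = -12, -1 + 5j, -1 - 5j.
Since all poles lie strictly in the left half-plane, the system is stable.

stable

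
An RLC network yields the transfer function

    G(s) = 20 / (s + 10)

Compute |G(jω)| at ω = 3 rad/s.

|G(j3)| ≈ 1.916

Substitute s = j3: numerator = 20, denominator = 10 + j3.
|G(j3)| = |20| / |10 + j3| = 20 / 10.440 ≈ 1.916.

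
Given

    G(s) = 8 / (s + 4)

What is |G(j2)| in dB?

Substitute s = j2: numerator = 8, denominator = 4 + j2.
|G(j2)| = |8| / |4 + j2| = 8 / 4.4721 ≈ 1.789.
In decibels: 20·log₁₀(1.789) ≈ 5.05 dB.

|G(j2)|_dB ≈ 5.05 dB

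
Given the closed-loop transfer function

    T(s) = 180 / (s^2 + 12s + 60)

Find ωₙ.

ωₙ ≈ 7.746 rad/s

Compare the denominator to the standard form s^2 + 2ζωₙs + ωₙ².
ωₙ² = 60, so ωₙ = √60 ≈ 7.746 rad/s.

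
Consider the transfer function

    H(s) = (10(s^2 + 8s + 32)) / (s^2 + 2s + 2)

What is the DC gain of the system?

At s = 0 each factor (s + a) contributes a and each (s^2 + bs + c) contributes c.
H(0) = 10·(32) / ((2)) = 320/2 = 160.

H(0) = 160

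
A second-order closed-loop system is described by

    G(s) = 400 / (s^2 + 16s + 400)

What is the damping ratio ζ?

ζ = 0.4

Compare the denominator to the standard form s^2 + 2ζωₙs + ωₙ².
ωₙ² = 400, so ωₙ = 20 rad/s.
2ζωₙ = 16, so ζ = 16/(2·20) = 0.4.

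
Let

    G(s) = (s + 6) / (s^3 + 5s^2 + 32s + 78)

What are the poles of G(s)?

The poles are the roots of the denominator s^3 + 5s^2 + 32s + 78 = 0.
Trying s = -3: the polynomial evaluates to 0, so (s + 3) is a factor.
Dividing out leaves s^2 + 2s + 26 = 0.
The quadratic formula then gives s = -1 ± 5j.

s = -1 + 5j, -1 - 5j, -3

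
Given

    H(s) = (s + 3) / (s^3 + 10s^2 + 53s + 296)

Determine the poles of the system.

s = -1 ± 6j, -8

The poles are the roots of the denominator s^3 + 10s^2 + 53s + 296 = 0.
Trying s = -8: the polynomial evaluates to 0, so (s + 8) is a factor.
Dividing out leaves s^2 + 2s + 37 = 0.
The quadratic formula then gives s = -1 ± 6j.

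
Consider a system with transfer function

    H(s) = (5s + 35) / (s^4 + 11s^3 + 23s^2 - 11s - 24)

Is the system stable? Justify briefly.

The denominator s^4 + 11s^3 + 23s^2 - 11s - 24 factors as (s + 3)(s + 8)(s + 1)(s - 1), giving poles at s = -3, -8, -1, 1.
Since the pole(s) at s = 1 lie in the right half-plane, the system is unstable.

unstable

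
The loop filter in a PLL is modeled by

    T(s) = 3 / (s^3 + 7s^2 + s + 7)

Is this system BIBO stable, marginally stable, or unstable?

The denominator s^3 + 7s^2 + s + 7 factors as (s^2 + 1)(s + 7), giving poles at s = ±j, -7.
Since the simple pole(s) at s = ±j lie on the jω-axis with none in the right half-plane, the system is marginally stable.

marginally stable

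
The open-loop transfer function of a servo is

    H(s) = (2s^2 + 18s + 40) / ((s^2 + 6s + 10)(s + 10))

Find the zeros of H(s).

s = -4, -5

Set the numerator to zero: 2s^2 + 18s + 40 = 0, i.e. 2·(s^2 + 9s + 20) = 0.
Factoring: (s + 4)(s + 5) = 0.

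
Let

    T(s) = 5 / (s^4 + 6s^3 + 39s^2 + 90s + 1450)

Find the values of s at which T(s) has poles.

s = 2 + 5j, 2 - 5j, -5 + 5j, -5 - 5j

The poles are the roots of the denominator s^4 + 6s^3 + 39s^2 + 90s + 1450 = 0.
No real roots exist; factor into two real quadratics: (s^2 - 4s + 29)(s^2 + 10s + 50) = 0.
Each quadratic gives a conjugate pair via the quadratic formula.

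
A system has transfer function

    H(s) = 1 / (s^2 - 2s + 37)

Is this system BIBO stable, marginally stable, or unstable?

The denominator s^2 - 2s + 37 factors as (s^2 - 2s + 37), giving poles at s = 1 ± 6j.
Since the pole(s) at s = 1 ± 6j lie in the right half-plane, the system is unstable.

unstable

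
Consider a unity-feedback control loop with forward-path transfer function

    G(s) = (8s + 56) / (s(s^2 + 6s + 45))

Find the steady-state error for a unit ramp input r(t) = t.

G(s) has one pole at the origin.
This is a Type 1 system. Kv = lim_{s→0} s·G(s) = 56/45.
e_ss = 1/Kv = 1/(56/45) = 45/56 ≈ 0.8036.

e_ss = 0.8036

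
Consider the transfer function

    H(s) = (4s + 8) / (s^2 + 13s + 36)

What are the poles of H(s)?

s = -4, -9

The poles are the roots of the denominator s^2 + 13s + 36 = 0.
Factoring: (s + 4)(s + 9) = 0, so s = -4 and s = -9.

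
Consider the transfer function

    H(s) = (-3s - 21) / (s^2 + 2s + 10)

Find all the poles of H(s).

s = -1 + 3j, -1 - 3j

The poles are the roots of the denominator s^2 + 2s + 10 = 0.
Using the quadratic formula: s = (-2 ± √(-36))/2 = -1 ± 3j.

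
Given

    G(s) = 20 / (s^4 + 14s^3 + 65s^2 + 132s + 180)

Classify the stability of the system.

stable

The denominator s^4 + 14s^3 + 65s^2 + 132s + 180 factors as (s + 6)^2(s^2 + 2s + 5), giving poles at s = -6, -1 + 2j, -1 - 2j, -6.
Since all poles lie strictly in the left half-plane, the system is stable.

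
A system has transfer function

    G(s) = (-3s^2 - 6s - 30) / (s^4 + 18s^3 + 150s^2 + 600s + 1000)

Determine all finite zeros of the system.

s = -1 ± 3j

Set the numerator to zero: -3s^2 - 6s - 30 = 0, i.e. -3·(s^2 + 2s + 10) = 0.
Factoring: (s^2 + 2s + 10) = 0.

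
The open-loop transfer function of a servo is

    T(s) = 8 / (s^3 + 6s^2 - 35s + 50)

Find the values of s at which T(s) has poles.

The poles are the roots of the denominator s^3 + 6s^2 - 35s + 50 = 0.
Trying s = -10: the polynomial evaluates to 0, so (s + 10) is a factor.
Dividing out leaves s^2 - 4s + 5 = 0.
The quadratic formula then gives s = 2 ± 1j.

s = 2 ± j, -10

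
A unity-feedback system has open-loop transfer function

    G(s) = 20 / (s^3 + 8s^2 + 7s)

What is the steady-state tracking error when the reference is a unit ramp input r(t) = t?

G(s) has one pole at the origin.
This is a Type 1 system. Kv = lim_{s→0} s·G(s) = 20/7.
e_ss = 1/Kv = 1/(20/7) = 7/20 ≈ 0.3500.

e_ss = 0.3500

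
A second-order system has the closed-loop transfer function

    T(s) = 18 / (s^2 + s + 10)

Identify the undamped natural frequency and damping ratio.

ωₙ ≈ 3.162 rad/s, ζ ≈ 0.1581

Compare the denominator to the standard form s^2 + 2ζωₙs + ωₙ².
ωₙ² = 10, so ωₙ = √10 ≈ 3.162 rad/s.
2ζωₙ = 1, so ζ = 1/(2·√10) ≈ 0.1581.
With ζ = 0.1581 the response is underdamped.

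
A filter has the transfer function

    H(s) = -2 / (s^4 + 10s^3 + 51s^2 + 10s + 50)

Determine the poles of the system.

The poles are the roots of the denominator s^4 + 10s^3 + 51s^2 + 10s + 50 = 0.
No real roots exist; factor into two real quadratics: (s^2 + 1)(s^2 + 10s + 50) = 0.
Each quadratic gives a conjugate pair via the quadratic formula.

s = j, -j, -5 + 5j, -5 - 5j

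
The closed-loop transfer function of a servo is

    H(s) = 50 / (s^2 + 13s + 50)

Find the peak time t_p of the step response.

t_p ≈ 1.128 s

Comparing s^2 + 13s + 50 to s^2 + 2ζωₙs + ωₙ²: ωₙ = √50 ≈ 7.071 rad/s and ζ = 13/(2·√50) ≈ 0.9192.
ζωₙ = 13/2 = 6.5, so ω_d = ωₙ√(1−ζ²) = √(ωₙ² − (ζωₙ)²) = √(50 − 6.5²) = √7.75 ≈ 2.784 rad/s.
t_p = π/ω_d = π/2.784 ≈ 1.128 s.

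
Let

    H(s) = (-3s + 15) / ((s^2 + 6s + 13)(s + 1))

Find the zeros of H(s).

s = 5

Set the numerator to zero: -3s + 15 = 0, i.e. -3·(s - 5) = 0.
So s = 5.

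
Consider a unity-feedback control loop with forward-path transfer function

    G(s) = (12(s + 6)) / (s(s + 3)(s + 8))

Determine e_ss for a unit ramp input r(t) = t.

e_ss = 0.3333

G(s) has one pole at the origin.
This is a Type 1 system. Kv = lim_{s→0} s·G(s) = 72/24 = 3.
e_ss = 1/Kv = 1/(3) = 1/3 ≈ 0.3333.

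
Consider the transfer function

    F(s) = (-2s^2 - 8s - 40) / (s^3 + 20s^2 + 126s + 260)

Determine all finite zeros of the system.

s = -2 ± 4j

Set the numerator to zero: -2s^2 - 8s - 40 = 0, i.e. -2·(s^2 + 4s + 20) = 0.
Factoring: (s^2 + 4s + 20) = 0.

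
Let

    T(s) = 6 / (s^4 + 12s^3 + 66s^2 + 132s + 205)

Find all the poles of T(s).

s = -5 ± 4j, -1 ± 2j

The poles are the roots of the denominator s^4 + 12s^3 + 66s^2 + 132s + 205 = 0.
No real roots exist; factor into two real quadratics: (s^2 + 10s + 41)(s^2 + 2s + 5) = 0.
Each quadratic gives a conjugate pair via the quadratic formula.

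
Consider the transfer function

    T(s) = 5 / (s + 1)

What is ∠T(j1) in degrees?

At s = j1: numerator = 5, denominator = 1 + j1.
∠T = ∠num − ∠den = 0° − (45°) = -45°.

∠T(j1) ≈ -45°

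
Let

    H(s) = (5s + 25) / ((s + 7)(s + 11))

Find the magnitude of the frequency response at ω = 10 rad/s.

|H(j10)| ≈ 0.3081

Substitute s = j10: numerator = 25 + j50, denominator = -23 + j180.
|H(j10)| = |25 + j50| / |-23 + j180| = 55.902 / 181.46 ≈ 0.3081.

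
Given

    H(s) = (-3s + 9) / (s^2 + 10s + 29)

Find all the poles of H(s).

The poles are the roots of the denominator s^2 + 10s + 29 = 0.
Using the quadratic formula: s = (-10 ± √(-16))/2 = -5 ± 2j.

s = -5 ± 2j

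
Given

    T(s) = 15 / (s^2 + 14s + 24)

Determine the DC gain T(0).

T(0) = 5/8 ≈ 0.6250

Set s = 0: T(0) = (15) / (24) = 5/8.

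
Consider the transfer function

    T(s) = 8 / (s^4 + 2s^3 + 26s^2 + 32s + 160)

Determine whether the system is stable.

The denominator s^4 + 2s^3 + 26s^2 + 32s + 160 factors as (s^2 + 16)(s^2 + 2s + 10), giving poles at s = ±4j, -1 ± 3j.
Since the simple pole(s) at s = 4j, -4j lie on the jω-axis with none in the right half-plane, the system is marginally stable.

marginally stable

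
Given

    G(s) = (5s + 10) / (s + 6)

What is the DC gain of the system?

Set s = 0: G(0) = (10) / (6) = 5/3.

G(0) = 5/3 ≈ 1.667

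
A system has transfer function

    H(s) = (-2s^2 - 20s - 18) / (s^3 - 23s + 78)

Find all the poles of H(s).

s = 3 ± 2j, -6

The poles are the roots of the denominator s^3 - 23s + 78 = 0.
Trying s = -6: the polynomial evaluates to 0, so (s + 6) is a factor.
Dividing out leaves s^2 - 6s + 13 = 0.
The quadratic formula then gives s = 3 ± 2j.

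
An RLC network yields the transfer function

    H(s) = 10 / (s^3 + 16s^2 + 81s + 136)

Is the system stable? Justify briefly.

stable

The denominator s^3 + 16s^2 + 81s + 136 factors as (s + 8)(s^2 + 8s + 17), giving poles at s = -8, -4 + j, -4 - j.
Since all poles lie strictly in the left half-plane, the system is stable.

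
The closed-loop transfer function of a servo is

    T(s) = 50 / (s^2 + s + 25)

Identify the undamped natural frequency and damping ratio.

Compare the denominator to the standard form s^2 + 2ζωₙs + ωₙ².
ωₙ² = 25, so ωₙ = 5 rad/s.
2ζωₙ = 1, so ζ = 1/(2·5) = 0.1.

ωₙ = 5 rad/s, ζ = 0.1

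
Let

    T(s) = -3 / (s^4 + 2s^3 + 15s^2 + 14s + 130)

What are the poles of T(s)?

The poles are the roots of the denominator s^4 + 2s^3 + 15s^2 + 14s + 130 = 0.
No real roots exist; factor into two real quadratics: (s^2 - 2s + 10)(s^2 + 4s + 13) = 0.
Each quadratic gives a conjugate pair via the quadratic formula.

s = 1 ± 3j, -2 ± 3j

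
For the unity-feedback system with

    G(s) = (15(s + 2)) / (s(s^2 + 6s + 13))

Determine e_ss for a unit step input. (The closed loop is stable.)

e_ss = 0

G(s) has one pole at the origin.
This is a Type 1 system; for a step input the steady-state error is zero.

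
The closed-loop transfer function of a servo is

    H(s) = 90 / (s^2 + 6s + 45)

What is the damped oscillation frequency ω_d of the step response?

Comparing s^2 + 6s + 45 to s^2 + 2ζωₙs + ωₙ²: ωₙ = √45 ≈ 6.708 rad/s and ζ = 6/(2·√45) ≈ 0.4472.
ζωₙ = 6/2 = 3, so ω_d = ωₙ√(1−ζ²) = √(ωₙ² − (ζωₙ)²) = √(45 − 3²) = √36 = 6 rad/s.

ω_d = 6 rad/s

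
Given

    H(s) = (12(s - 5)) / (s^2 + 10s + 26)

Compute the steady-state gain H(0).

H(0) = -30/13 ≈ -2.308

At s = 0 each factor (s + a) contributes a and each (s^2 + bs + c) contributes c.
H(0) = 12·(-5) / ((26)) = -60/26 = -30/13.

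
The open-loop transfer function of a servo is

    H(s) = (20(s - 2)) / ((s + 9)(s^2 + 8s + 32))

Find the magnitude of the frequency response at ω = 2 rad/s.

|H(j2)| ≈ 0.1903

Substitute s = j2: numerator = -40 + j40, denominator = 220 + j200.
|H(j2)| = |-40 + j40| / |220 + j200| = 56.569 / 297.32 ≈ 0.1903.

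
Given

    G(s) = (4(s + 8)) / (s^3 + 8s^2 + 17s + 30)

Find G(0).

G(0) = 16/15 ≈ 1.067

Set s = 0: G(0) = (32) / (30) = 16/15.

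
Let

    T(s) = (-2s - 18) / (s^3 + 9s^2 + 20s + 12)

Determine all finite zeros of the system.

Set the numerator to zero: -2s - 18 = 0, i.e. -2·(s + 9) = 0.
So s = -9.

s = -9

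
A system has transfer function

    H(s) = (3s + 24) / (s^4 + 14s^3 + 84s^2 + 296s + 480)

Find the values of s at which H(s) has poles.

The poles are the roots of the denominator s^4 + 14s^3 + 84s^2 + 296s + 480 = 0.
Trying s = -4: the polynomial evaluates to 0, so (s + 4) is a factor.
Dividing out leaves s^3 + 10s^2 + 44s + 120 = 0.
This factors further as (s^2 + 4s + 20)(s + 6) = 0.

s = -2 + 4j, -2 - 4j, -4, -6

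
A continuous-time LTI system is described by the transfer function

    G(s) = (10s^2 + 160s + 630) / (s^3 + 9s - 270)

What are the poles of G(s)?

The poles are the roots of the denominator s^3 + 9s - 270 = 0.
Trying s = 6: the polynomial evaluates to 0, so (s - 6) is a factor.
Dividing out leaves s^2 + 6s + 45 = 0.
The quadratic formula then gives s = -3 ± 6j.

s = -3 ± 6j, 6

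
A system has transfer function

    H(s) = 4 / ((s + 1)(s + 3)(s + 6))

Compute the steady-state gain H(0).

At s = 0 each factor (s + a) contributes a and each (s^2 + bs + c) contributes c.
H(0) = 4·1 / ((1) · (3) · (6)) = 4/18 = 2/9.

H(0) = 2/9 ≈ 0.2222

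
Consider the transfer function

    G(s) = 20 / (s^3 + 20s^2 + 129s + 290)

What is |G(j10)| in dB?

|G(j10)|_dB ≈ -38.8 dB

Substitute s = j10: numerator = 20, denominator = -1710 + j290.
|G(j10)| = |20| / |-1710 + j290| = 20 / 1734.4 ≈ 0.01153.
In decibels: 20·log₁₀(0.01153) ≈ -38.8 dB.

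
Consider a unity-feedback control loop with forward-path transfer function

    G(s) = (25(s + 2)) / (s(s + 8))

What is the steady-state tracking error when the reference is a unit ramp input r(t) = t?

e_ss = 0.1600

G(s) has one pole at the origin.
This is a Type 1 system. Kv = lim_{s→0} s·G(s) = 50/8 = 25/4.
e_ss = 1/Kv = 1/(25/4) = 4/25 ≈ 0.1600.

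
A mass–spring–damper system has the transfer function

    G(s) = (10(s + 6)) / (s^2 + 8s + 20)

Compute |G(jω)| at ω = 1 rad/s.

Substitute s = j1: numerator = 60 + j10, denominator = 19 + j8.
|G(j1)| = |60 + j10| / |19 + j8| = 60.828 / 20.616 ≈ 2.951.

|G(j1)| ≈ 2.951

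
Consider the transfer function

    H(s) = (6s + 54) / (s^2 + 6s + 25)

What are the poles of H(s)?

The poles are the roots of the denominator s^2 + 6s + 25 = 0.
Using the quadratic formula: s = (-6 ± √(-64))/2 = -3 ± 4j.

s = -3 + 4j, -3 - 4j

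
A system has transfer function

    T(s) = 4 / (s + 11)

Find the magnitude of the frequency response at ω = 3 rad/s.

|T(j3)| ≈ 0.3508

Substitute s = j3: numerator = 4, denominator = 11 + j3.
|T(j3)| = |4| / |11 + j3| = 4 / 11.402 ≈ 0.3508.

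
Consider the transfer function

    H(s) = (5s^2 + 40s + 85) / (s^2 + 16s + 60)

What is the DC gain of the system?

Set s = 0: H(0) = (85) / (60) = 17/12.

H(0) = 17/12 ≈ 1.417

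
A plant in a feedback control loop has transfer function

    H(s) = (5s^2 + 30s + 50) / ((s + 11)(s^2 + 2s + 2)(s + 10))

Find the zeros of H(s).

Set the numerator to zero: 5s^2 + 30s + 50 = 0, i.e. 5·(s^2 + 6s + 10) = 0.
Factoring: (s^2 + 6s + 10) = 0.

s = -3 + j, -3 - j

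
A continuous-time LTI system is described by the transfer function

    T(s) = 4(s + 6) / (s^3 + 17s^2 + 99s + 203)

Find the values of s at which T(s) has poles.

s = -5 + 2j, -5 - 2j, -7

The poles are the roots of the denominator s^3 + 17s^2 + 99s + 203 = 0.
Trying s = -7: the polynomial evaluates to 0, so (s + 7) is a factor.
Dividing out leaves s^2 + 10s + 29 = 0.
The quadratic formula then gives s = -5 ± 2j.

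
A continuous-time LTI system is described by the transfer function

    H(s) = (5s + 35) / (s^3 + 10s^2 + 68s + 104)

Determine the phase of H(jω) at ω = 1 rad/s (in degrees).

At s = j1: numerator = 35 + j5, denominator = 94 + j67.
∠H = ∠num − ∠den = 8.1301° − (35.480°) = -27.35°.

∠H(j1) ≈ -27.35°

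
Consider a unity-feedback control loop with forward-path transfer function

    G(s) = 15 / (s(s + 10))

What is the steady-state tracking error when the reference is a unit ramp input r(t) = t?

G(s) has one pole at the origin.
This is a Type 1 system. Kv = lim_{s→0} s·G(s) = 15/10 = 3/2.
e_ss = 1/Kv = 1/(3/2) = 2/3 ≈ 0.6667.

e_ss = 0.6667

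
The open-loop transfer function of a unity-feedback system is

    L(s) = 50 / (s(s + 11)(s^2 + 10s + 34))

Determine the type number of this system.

The denominator has 1 factor of s at the origin (free integrator), so this is a Type 1 system.

Type 1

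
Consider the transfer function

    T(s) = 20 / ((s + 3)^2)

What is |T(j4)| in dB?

Substitute s = j4: numerator = 20, denominator = -7 + j24.
|T(j4)| = |20| / |-7 + j24| = 20 / 25 = 0.8000.
In decibels: 20·log₁₀(0.8000) ≈ -1.94 dB.

|T(j4)|_dB ≈ -1.94 dB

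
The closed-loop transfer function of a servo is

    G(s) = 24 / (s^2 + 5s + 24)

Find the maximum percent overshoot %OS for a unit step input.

%OS ≈ 15.5%

Comparing s^2 + 5s + 24 to s^2 + 2ζωₙs + ωₙ²: ωₙ = √24 ≈ 4.899 rad/s and ζ = 5/(2·√24) ≈ 0.5103.
%OS = 100·exp(−πζ/√(1−ζ²)) = 100·exp(−π·0.5103/√(1−0.5103²)) ≈ 15.5%.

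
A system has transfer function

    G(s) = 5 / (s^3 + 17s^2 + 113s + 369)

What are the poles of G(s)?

s = -4 ± 5j, -9

The poles are the roots of the denominator s^3 + 17s^2 + 113s + 369 = 0.
Trying s = -9: the polynomial evaluates to 0, so (s + 9) is a factor.
Dividing out leaves s^2 + 8s + 41 = 0.
The quadratic formula then gives s = -4 ± 5j.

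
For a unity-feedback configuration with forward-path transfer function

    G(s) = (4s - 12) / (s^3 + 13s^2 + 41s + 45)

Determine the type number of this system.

Type 0

The denominator has no factor of s at the origin — no free integrator — so this is a Type 0 system.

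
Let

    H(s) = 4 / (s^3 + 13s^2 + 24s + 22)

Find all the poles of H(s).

s = -1 ± j, -11

The poles are the roots of the denominator s^3 + 13s^2 + 24s + 22 = 0.
Trying s = -11: the polynomial evaluates to 0, so (s + 11) is a factor.
Dividing out leaves s^2 + 2s + 2 = 0.
The quadratic formula then gives s = -1 ± 1j.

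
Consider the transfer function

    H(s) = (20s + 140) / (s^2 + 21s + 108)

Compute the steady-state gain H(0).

H(0) = 35/27 ≈ 1.296

Set s = 0: H(0) = (140) / (108) = 35/27.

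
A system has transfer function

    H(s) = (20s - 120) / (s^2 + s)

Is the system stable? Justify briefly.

marginally stable

The denominator s^2 + s factors as s(s + 1), giving poles at s = 0, -1.
Since the simple pole(s) at s = 0 lie on the jω-axis with none in the right half-plane, the system is marginally stable.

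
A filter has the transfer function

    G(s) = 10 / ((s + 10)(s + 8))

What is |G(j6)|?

|G(j6)| ≈ 0.08575

Substitute s = j6: numerator = 10, denominator = 44 + j108.
|G(j6)| = |10| / |44 + j108| = 10 / 116.62 ≈ 0.08575.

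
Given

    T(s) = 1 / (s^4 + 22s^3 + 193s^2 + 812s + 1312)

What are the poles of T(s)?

s = -5 + 4j, -5 - 4j, -8, -4

The poles are the roots of the denominator s^4 + 22s^3 + 193s^2 + 812s + 1312 = 0.
Trying s = -8: the polynomial evaluates to 0, so (s + 8) is a factor.
Dividing out leaves s^3 + 14s^2 + 81s + 164 = 0.
This factors further as (s^2 + 10s + 41)(s + 4) = 0.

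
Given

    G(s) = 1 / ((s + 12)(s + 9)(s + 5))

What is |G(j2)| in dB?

Substitute s = j2: numerator = 1, denominator = 436 + j418.
|G(j2)| = |1| / |436 + j418| = 1 / 604.00 ≈ 0.001656.
In decibels: 20·log₁₀(0.001656) ≈ -55.6 dB.

|G(j2)|_dB ≈ -55.6 dB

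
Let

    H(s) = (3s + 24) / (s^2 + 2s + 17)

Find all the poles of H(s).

The poles are the roots of the denominator s^2 + 2s + 17 = 0.
Using the quadratic formula: s = (-2 ± √(-64))/2 = -1 ± 4j.

s = -1 + 4j, -1 - 4j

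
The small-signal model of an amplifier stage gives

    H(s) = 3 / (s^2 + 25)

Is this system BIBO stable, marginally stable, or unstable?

The denominator s^2 + 25 factors as (s^2 + 25), giving poles at s = 5j, -5j.
Since the simple pole(s) at s = ±5j lie on the jω-axis with none in the right half-plane, the system is marginally stable.

marginally stable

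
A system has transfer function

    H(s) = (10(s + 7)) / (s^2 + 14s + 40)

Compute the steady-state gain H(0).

Set s = 0: H(0) = (70) / (40) = 7/4.

H(0) = 7/4 ≈ 1.750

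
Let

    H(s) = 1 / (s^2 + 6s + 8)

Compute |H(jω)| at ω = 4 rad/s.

Substitute s = j4: numerator = 1, denominator = -8 + j24.
|H(j4)| = |1| / |-8 + j24| = 1 / 25.298 ≈ 0.03953.

|H(j4)| ≈ 0.03953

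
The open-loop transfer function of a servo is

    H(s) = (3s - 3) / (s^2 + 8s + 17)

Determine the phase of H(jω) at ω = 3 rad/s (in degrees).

At s = j3: numerator = -3 + j9, denominator = 8 + j24.
∠H = ∠num − ∠den = 108.43° − (71.565°) = 36.87°.

∠H(j3) ≈ 36.87°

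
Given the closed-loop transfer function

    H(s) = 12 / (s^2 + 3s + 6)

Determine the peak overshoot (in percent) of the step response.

%OS ≈ 8.77%

Comparing s^2 + 3s + 6 to s^2 + 2ζωₙs + ωₙ²: ωₙ = √6 ≈ 2.449 rad/s and ζ = 3/(2·√6) ≈ 0.6124.
%OS = 100·exp(−πζ/√(1−ζ²)) = 100·exp(−π·0.6124/√(1−0.6124²)) ≈ 8.77%.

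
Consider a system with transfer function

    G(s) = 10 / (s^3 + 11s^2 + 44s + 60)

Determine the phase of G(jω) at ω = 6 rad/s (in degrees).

At s = j6: numerator = 10, denominator = -336 + j48.
∠G = ∠num − ∠den = 0° − (171.87°) = -171.9°.

∠G(j6) ≈ -171.9°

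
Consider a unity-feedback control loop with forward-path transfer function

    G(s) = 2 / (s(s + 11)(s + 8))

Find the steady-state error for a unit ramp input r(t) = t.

G(s) has one pole at the origin.
This is a Type 1 system. Kv = lim_{s→0} s·G(s) = 2/88 = 1/44.
e_ss = 1/Kv = 1/(1/44) = 44.

e_ss = 44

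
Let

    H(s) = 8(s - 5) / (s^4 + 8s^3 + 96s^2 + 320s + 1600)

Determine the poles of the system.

s = -2 + 6j, -2 - 6j, -2 + 6j, -2 - 6j

The poles are the roots of the denominator s^4 + 8s^3 + 96s^2 + 320s + 1600 = 0.
No real roots exist; factor into two real quadratics: (s^2 + 4s + 40)(s^2 + 4s + 40) = 0.
Each quadratic gives a conjugate pair via the quadratic formula.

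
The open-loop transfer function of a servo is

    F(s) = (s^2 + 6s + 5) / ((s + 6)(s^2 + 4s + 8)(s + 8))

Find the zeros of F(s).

Set the numerator to zero: s^2 + 6s + 5 = 0.
Factoring: (s + 1)(s + 5) = 0.

s = -1, -5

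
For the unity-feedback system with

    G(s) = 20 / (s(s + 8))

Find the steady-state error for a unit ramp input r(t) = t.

G(s) has one pole at the origin.
This is a Type 1 system. Kv = lim_{s→0} s·G(s) = 20/8 = 5/2.
e_ss = 1/Kv = 1/(5/2) = 2/5 ≈ 0.4000.

e_ss = 0.4000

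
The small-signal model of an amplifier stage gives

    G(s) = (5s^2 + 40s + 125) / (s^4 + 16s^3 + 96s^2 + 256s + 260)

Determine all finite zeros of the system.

Set the numerator to zero: 5s^2 + 40s + 125 = 0, i.e. 5·(s^2 + 8s + 25) = 0.
Factoring: (s^2 + 8s + 25) = 0.

s = -4 ± 3j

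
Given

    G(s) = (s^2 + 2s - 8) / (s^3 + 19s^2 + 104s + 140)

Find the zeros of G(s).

s = -4, 2

Set the numerator to zero: s^2 + 2s - 8 = 0.
Factoring: (s + 4)(s - 2) = 0.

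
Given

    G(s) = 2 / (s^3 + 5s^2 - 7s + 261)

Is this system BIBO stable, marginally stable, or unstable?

unstable

The denominator s^3 + 5s^2 - 7s + 261 factors as (s + 9)(s^2 - 4s + 29), giving poles at s = -9, 2 ± 5j.
Since the pole(s) at s = 2 + 5j, 2 - 5j lie in the right half-plane, the system is unstable.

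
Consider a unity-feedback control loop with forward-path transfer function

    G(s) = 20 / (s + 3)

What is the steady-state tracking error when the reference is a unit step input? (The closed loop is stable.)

e_ss = 0.1304

G(s) has no poles at the origin.
This is a Type 0 system. Kp = lim_{s→0} G(s) = 20/3.
e_ss = 1/(1 + Kp) = 1/(1 + 20/3) = 3/23 ≈ 0.1304.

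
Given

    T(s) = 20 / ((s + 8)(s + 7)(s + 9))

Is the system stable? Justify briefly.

stable

The poles can be read from the denominator factors: s = -8, -7, -9.
Since all poles lie strictly in the left half-plane, the system is stable.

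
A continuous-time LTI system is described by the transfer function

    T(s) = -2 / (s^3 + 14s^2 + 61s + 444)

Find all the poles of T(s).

s = -1 ± 6j, -12

The poles are the roots of the denominator s^3 + 14s^2 + 61s + 444 = 0.
Trying s = -12: the polynomial evaluates to 0, so (s + 12) is a factor.
Dividing out leaves s^2 + 2s + 37 = 0.
The quadratic formula then gives s = -1 ± 6j.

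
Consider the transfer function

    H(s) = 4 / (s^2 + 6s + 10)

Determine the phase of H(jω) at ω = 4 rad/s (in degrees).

At s = j4: numerator = 4, denominator = -6 + j24.
∠H = ∠num − ∠den = 0° − (104.04°) = -104.0°.

∠H(j4) ≈ -104.0°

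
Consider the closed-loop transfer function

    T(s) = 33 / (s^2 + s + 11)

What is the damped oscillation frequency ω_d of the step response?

ω_d ≈ 3.279 rad/s

Comparing s^2 + s + 11 to s^2 + 2ζωₙs + ωₙ²: ωₙ = √11 ≈ 3.317 rad/s and ζ = 1/(2·√11) ≈ 0.1508.
ζωₙ = 1/2 = 0.5, so ω_d = ωₙ√(1−ζ²) = √(ωₙ² − (ζωₙ)²) = √(11 − 0.5²) = √10.75 ≈ 3.279 rad/s.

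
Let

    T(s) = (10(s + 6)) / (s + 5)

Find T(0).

T(0) = 12

At s = 0 each factor (s + a) contributes a and each (s^2 + bs + c) contributes c.
T(0) = 10·(6) / ((5)) = 60/5 = 12.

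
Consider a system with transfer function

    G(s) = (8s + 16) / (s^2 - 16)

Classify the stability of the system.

unstable

The denominator s^2 - 16 factors as (s - 4)(s + 4), giving poles at s = 4, -4.
Since the pole(s) at s = 4 lie in the right half-plane, the system is unstable.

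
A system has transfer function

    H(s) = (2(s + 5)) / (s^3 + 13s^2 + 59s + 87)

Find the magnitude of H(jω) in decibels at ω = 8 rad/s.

|H(j8)|_dB ≈ -31.9 dB

Substitute s = j8: numerator = 10 + j16, denominator = -745 - j40.
|H(j8)| = |10 + j16| / |-745 - j40| = 18.868 / 746.07 ≈ 0.02529.
In decibels: 20·log₁₀(0.02529) ≈ -31.9 dB.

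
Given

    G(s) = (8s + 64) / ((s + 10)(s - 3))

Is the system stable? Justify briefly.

unstable

The poles can be read from the denominator factors: s = -10, 3.
Since the pole(s) at s = 3 lie in the right half-plane, the system is unstable.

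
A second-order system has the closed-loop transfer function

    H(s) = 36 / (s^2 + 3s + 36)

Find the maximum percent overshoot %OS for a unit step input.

Comparing s^2 + 3s + 36 to s^2 + 2ζωₙs + ωₙ²: ωₙ = 6 rad/s and ζ = 3/(2·6) = 0.25.
%OS = 100·exp(−πζ/√(1−ζ²)) = 100·exp(−π·0.25/√(1−0.25²)) ≈ 44.4%.

%OS ≈ 44.4%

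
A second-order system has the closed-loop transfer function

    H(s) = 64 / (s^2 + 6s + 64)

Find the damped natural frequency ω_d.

Comparing s^2 + 6s + 64 to s^2 + 2ζωₙs + ωₙ²: ωₙ = 8 rad/s and ζ = 6/(2·8) = 0.375.
ζωₙ = 6/2 = 3, so ω_d = ωₙ√(1−ζ²) = √(ωₙ² − (ζωₙ)²) = √(64 − 3²) = √55 ≈ 7.416 rad/s.

ω_d ≈ 7.416 rad/s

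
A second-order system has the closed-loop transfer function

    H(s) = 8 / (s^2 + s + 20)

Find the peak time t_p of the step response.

Comparing s^2 + s + 20 to s^2 + 2ζωₙs + ωₙ²: ωₙ = √20 ≈ 4.472 rad/s and ζ = 1/(2·√20) ≈ 0.1118.
ζωₙ = 1/2 = 0.5, so ω_d = ωₙ√(1−ζ²) = √(ωₙ² − (ζωₙ)²) = √(20 − 0.5²) = √19.75 ≈ 4.444 rad/s.
t_p = π/ω_d = π/4.444 ≈ 0.7069 s.

t_p ≈ 0.7069 s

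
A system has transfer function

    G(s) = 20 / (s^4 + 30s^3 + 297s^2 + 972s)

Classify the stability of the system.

marginally stable

The denominator s^4 + 30s^3 + 297s^2 + 972s factors as s(s + 9)^2(s + 12), giving poles at s = 0, -9, -9, -12.
Since the simple pole(s) at s = 0 lie on the jω-axis with none in the right half-plane, the system is marginally stable.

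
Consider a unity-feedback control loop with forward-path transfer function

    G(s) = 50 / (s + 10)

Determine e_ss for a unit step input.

e_ss = 0.1667

G(s) has no poles at the origin.
This is a Type 0 system. Kp = lim_{s→0} G(s) = 50/10 = 5.
e_ss = 1/(1 + Kp) = 1/(1 + 5) = 1/6 ≈ 0.1667.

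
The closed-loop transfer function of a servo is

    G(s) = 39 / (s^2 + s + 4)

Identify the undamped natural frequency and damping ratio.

Compare the denominator to the standard form s^2 + 2ζωₙs + ωₙ².
ωₙ² = 4, so ωₙ = 2 rad/s.
2ζωₙ = 1, so ζ = 1/(2·2) = 0.25.
With ζ = 0.25 the response is underdamped.

ωₙ = 2 rad/s, ζ = 0.25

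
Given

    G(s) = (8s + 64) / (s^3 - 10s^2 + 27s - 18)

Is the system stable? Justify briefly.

unstable

The denominator s^3 - 10s^2 + 27s - 18 factors as (s - 1)(s - 6)(s - 3), giving poles at s = 1, 6, 3.
Since the pole(s) at s = 1, 6, 3 lie in the right half-plane, the system is unstable.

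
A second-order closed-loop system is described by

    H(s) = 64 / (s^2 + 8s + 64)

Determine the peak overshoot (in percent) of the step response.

Comparing s^2 + 8s + 64 to s^2 + 2ζωₙs + ωₙ²: ωₙ = 8 rad/s and ζ = 8/(2·8) = 0.5.
%OS = 100·exp(−πζ/√(1−ζ²)) = 100·exp(−π·0.5/√(1−0.5²)) ≈ 16.3%.

%OS ≈ 16.3%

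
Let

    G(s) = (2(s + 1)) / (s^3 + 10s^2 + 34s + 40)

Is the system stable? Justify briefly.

The denominator s^3 + 10s^2 + 34s + 40 factors as (s + 4)(s^2 + 6s + 10), giving poles at s = -4, -3 + j, -3 - j.
Since all poles lie strictly in the left half-plane, the system is stable.

stable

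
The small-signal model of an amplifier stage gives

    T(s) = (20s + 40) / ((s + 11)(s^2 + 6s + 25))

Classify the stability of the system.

stable

The poles can be read from the denominator factors: s = -11, -3 + 4j, -3 - 4j.
Since all poles lie strictly in the left half-plane, the system is stable.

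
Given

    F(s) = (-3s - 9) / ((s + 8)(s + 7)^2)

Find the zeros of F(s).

Set the numerator to zero: -3s - 9 = 0, i.e. -3·(s + 3) = 0.
So s = -3.

s = -3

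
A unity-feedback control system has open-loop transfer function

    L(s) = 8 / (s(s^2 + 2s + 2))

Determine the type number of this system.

The denominator has 1 factor of s at the origin (free integrator), so this is a Type 1 system.

Type 1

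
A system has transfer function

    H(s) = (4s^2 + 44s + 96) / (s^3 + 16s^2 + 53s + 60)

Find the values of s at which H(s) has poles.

s = -2 ± j, -12

The poles are the roots of the denominator s^3 + 16s^2 + 53s + 60 = 0.
Trying s = -12: the polynomial evaluates to 0, so (s + 12) is a factor.
Dividing out leaves s^2 + 4s + 5 = 0.
The quadratic formula then gives s = -2 ± 1j.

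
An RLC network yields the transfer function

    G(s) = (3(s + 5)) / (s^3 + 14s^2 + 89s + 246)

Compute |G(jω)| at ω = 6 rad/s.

|G(j6)| ≈ 0.05722

Substitute s = j6: numerator = 15 + j18, denominator = -258 + j318.
|G(j6)| = |15 + j18| / |-258 + j318| = 23.431 / 409.50 ≈ 0.05722.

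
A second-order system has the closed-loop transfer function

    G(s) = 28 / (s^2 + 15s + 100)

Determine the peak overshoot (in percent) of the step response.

%OS ≈ 2.84%

Comparing s^2 + 15s + 100 to s^2 + 2ζωₙs + ωₙ²: ωₙ = 10 rad/s and ζ = 15/(2·10) = 0.75.
%OS = 100·exp(−πζ/√(1−ζ²)) = 100·exp(−π·0.75/√(1−0.75²)) ≈ 2.84%.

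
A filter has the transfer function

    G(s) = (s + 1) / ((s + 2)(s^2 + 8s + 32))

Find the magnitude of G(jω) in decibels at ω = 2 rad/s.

Substitute s = j2: numerator = 1 + j2, denominator = 24 + j88.
|G(j2)| = |1 + j2| / |24 + j88| = 2.2361 / 91.214 ≈ 0.02451.
In decibels: 20·log₁₀(0.02451) ≈ -32.2 dB.

|G(j2)|_dB ≈ -32.2 dB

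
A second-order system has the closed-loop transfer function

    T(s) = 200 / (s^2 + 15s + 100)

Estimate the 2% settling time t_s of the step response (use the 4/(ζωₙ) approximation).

Comparing s^2 + 15s + 100 to s^2 + 2ζωₙs + ωₙ²: ωₙ = 10 rad/s and ζ = 15/(2·10) = 0.75.
ζωₙ = 15/2 = 7.5, so t_s ≈ 4/(ζωₙ) = 4/7.5 ≈ 0.5333 s.

t_s ≈ 0.5333 s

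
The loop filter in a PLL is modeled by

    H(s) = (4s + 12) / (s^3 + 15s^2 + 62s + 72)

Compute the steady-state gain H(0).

Set s = 0: H(0) = (12) / (72) = 1/6.

H(0) = 1/6 ≈ 0.1667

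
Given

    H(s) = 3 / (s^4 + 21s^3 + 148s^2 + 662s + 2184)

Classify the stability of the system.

The denominator s^4 + 21s^3 + 148s^2 + 662s + 2184 factors as (s + 12)(s^2 + 2s + 26)(s + 7), giving poles at s = -12, -1 ± 5j, -7.
Since all poles lie strictly in the left half-plane, the system is stable.

stable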